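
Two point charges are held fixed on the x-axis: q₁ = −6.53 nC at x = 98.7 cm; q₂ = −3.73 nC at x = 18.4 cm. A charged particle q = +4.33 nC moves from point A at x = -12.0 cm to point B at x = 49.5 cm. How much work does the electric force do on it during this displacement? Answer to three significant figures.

2.76×10⁻⁷ J

The work done by the electric force is W_field = −ΔU = −q(V_B − V_A) = q(V_A − V_B).
At A: distances to the source charges are 1.11 m, 0.304 m; V_A = Σ kqᵢ/rᵢ = -163 V.
At B: distances to the source charges are 0.492 m, 0.311 m; V_B = Σ kqᵢ/rᵢ = -227 V.
ΔV = V_B − V_A = -63.8 V.
W_field = −qΔV = −(4.33×10⁻⁹ C)(-63.8 V) = 2.76×10⁻⁷ J.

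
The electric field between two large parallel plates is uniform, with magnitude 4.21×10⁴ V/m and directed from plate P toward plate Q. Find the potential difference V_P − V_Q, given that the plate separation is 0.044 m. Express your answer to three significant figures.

1850 V

In a uniform field, potential decreases in the direction of E: ΔV = −E·d for a displacement d parallel to E.
Going from Q to P is a displacement of 0.044 m opposite to the field, so V_P − V_Q = +Ed = 1850 V.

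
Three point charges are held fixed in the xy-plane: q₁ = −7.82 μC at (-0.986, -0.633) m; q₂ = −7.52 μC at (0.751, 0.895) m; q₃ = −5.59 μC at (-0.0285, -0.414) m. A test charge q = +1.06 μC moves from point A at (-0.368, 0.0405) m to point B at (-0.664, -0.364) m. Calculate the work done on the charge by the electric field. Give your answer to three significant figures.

0.0727 J

The work done by the electric force is W_field = −ΔU = −q(V_B − V_A) = q(V_A − V_B).
At A: distances to the source charges are 0.914 m, 1.41 m, 0.567 m; V_A = Σ kqᵢ/rᵢ = -2.14×10⁵ V.
At B: distances to the source charges are 0.420 m, 1.89 m, 0.637 m; V_B = Σ kqᵢ/rᵢ = -2.82×10⁵ V.
ΔV = V_B − V_A = -6.86×10⁴ V.
W_field = −qΔV = −(1.06×10⁻⁶ C)(-6.86×10⁴ V) = 0.0727 J.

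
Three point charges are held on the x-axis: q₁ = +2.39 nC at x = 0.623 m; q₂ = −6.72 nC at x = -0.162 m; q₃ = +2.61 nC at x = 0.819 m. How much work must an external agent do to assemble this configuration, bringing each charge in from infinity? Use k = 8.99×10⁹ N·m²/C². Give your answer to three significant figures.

-5.85×10⁻⁸ J

The assembly work is the sum of pairwise potential energies, U = Σ_{i<j} kqᵢqⱼ/rᵢⱼ.
Pair separations: r₁₂ = 0.785 m, r₁₃ = 0.196 m, r₂₃ = 0.981 m.
U = (-1.84×10⁻⁷) + (2.86×10⁻⁷) + (-1.61×10⁻⁷) = -5.85×10⁻⁸ J.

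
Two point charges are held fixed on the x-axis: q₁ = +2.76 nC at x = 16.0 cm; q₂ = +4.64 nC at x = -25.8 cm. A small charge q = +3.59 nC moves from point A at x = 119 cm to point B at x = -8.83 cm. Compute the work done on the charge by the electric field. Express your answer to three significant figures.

-1.05×10⁻⁶ J

The work done by the electric force is W_field = −ΔU = −q(V_B − V_A) = q(V_A − V_B).
At A: distances to the source charges are 1.03 m, 1.45 m; V_A = Σ kqᵢ/rᵢ = 52.9 V.
At B: distances to the source charges are 0.248 m, 0.170 m; V_B = Σ kqᵢ/rᵢ = 346 V.
ΔV = V_B − V_A = 293 V.
W_field = −qΔV = −(3.59×10⁻⁹ C)(293 V) = -1.05×10⁻⁶ J.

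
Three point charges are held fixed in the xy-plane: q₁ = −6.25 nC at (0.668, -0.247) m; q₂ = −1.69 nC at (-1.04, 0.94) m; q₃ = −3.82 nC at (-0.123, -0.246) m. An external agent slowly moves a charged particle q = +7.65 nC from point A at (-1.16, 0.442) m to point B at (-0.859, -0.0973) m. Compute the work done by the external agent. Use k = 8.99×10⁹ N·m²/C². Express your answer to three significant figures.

-8.24×10⁻⁸ J

For quasistatic motion the external work equals the change in potential energy: W_ext = qΔV = q(V_B − V_A).
At A: distances to the source charges are 1.95 m, 0.512 m, 1.24 m; V_A = Σ kqᵢ/rᵢ = -86.0 V.
At B: distances to the source charges are 1.53 m, 1.05 m, 0.751 m; V_B = Σ kqᵢ/rᵢ = -96.8 V.
ΔV = V_B − V_A = -10.8 V.
W_ext = qΔV = (7.65×10⁻⁹ C)(-10.8 V) = -8.24×10⁻⁸ J.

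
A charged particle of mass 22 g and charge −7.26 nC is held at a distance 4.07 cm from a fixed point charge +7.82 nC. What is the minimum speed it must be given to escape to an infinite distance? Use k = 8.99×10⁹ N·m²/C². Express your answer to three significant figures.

To just escape, total mechanical energy must reach zero at infinity: ½mv²_min + U = 0, so ½mv²_min = −U = |kQq|/r.
|U| = |kQq|/r = (8.99×10⁹ N·m²/C²)(7.82×10⁻⁹)(7.26×10⁻⁹)/(0.0407) = 1.25×10⁻⁵ J.
v_min = √(2|U|/m) = √(2·1.25×10⁻⁵/0.0220) = 0.0338 m/s.

0.0338 m/s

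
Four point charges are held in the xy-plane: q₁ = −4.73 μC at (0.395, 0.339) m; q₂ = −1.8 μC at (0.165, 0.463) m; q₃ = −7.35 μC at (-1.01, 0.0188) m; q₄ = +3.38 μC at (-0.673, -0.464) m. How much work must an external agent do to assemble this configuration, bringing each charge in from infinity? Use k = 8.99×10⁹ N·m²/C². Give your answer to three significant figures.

The work to assemble the configuration equals its total potential energy, U = Σ kqᵢqⱼ/rᵢⱼ over all pairs.
Pair separations: r₁₂ = 0.261 m, r₁₃ = 1.44 m, r₁₄ = 1.34 m, r₂₃ = 1.26 m, r₂₄ = 1.25 m, r₃₄ = 0.589 m.
Summing all 6 pair terms gives U = 0.0738 J.

0.0738 J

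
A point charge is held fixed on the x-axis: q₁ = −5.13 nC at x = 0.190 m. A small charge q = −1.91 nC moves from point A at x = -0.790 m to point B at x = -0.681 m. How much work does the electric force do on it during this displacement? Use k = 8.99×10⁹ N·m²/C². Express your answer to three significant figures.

The work done by the electric force is W_field = −ΔU = −q(V_B − V_A) = q(V_A − V_B).
At A: distance to the source charge is 0.980 m; V_A = kq₁/r = -47.1 V.
At B: distance to the source charge is 0.871 m; V_B = kq₁/r = -52.9 V.
ΔV = V_B − V_A = -5.89 V.
W_field = −qΔV = −(-1.91×10⁻⁹ C)(-5.89 V) = -1.12×10⁻⁸ J.

-1.12×10⁻⁸ J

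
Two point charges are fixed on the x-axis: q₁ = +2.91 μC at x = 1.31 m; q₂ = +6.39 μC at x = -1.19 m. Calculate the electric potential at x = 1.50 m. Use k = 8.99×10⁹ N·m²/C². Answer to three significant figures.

The total potential is the scalar sum of each charge's contribution, V = Σ kqᵢ/rᵢ.
Distances from the field point to each charge: r₁ = 0.190 m, r₂ = 2.69 m.
V = k[(2.91×10⁻⁶)/(0.190) + (6.39×10⁻⁶)/(2.69)] = 1.59×10⁵ V.

1.59×10⁵ V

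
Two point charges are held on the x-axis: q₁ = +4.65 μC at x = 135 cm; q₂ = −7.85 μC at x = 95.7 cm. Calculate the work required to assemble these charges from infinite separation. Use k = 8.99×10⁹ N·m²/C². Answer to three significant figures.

-0.835 J

The assembly work is the sum of pairwise potential energies, U = Σ_{i<j} kqᵢqⱼ/rᵢⱼ.
Pair separations: r₁₂ = 0.393 m.
U = (-0.835) = -0.835 J.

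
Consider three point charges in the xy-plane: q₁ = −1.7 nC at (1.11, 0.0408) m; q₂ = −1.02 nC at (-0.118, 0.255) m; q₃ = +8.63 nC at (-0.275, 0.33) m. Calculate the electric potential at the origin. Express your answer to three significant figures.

134 V

Electric potential is a scalar, so the contributions from each charge add algebraically: V = Σ kqᵢ/rᵢ.
Distances from the field point to each charge: r₁ = 1.11 m, r₂ = 0.281 m, r₃ = 0.430 m.
V = k[(-1.70×10⁻⁹)/(1.11) + (-1.02×10⁻⁹)/(0.281) + (8.63×10⁻⁹)/(0.430)] = 134 V.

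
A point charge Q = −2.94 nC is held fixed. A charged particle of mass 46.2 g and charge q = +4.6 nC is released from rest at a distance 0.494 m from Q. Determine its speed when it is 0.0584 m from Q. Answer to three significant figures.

Only the electrostatic force acts, so mechanical energy is conserved: ½mv² = U₁ − U₂ = kQq(1/r₁ − 1/r₂).
U₁ − U₂ = (8.99×10⁹ N·m²/C²)(-2.94×10⁻⁹ C)(4.60×10⁻⁹ C)(1/0.494 − 1/0.0584) = 1.84×10⁻⁶ J.
v = √(2·1.84×10⁻⁶/0.0462) = 8.91×10⁻³ m/s.

8.91×10⁻³ m/s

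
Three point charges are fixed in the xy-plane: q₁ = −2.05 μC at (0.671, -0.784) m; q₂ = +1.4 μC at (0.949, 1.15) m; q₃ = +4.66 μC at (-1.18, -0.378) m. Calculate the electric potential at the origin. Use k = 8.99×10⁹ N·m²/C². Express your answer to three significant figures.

Electric potential is a scalar, so the contributions from each charge add algebraically: V = Σ kqᵢ/rᵢ.
Distances from the field point to each charge: r₁ = 1.03 m, r₂ = 1.49 m, r₃ = 1.24 m.
V = k[(-2.05×10⁻⁶)/(1.03) + (1.40×10⁻⁶)/(1.49) + (4.66×10⁻⁶)/(1.24)] = 2.44×10⁴ V.

2.44×10⁴ V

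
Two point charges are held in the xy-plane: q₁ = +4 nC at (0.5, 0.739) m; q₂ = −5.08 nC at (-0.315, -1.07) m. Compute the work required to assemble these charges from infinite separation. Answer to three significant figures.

The assembly work is the sum of pairwise potential energies, U = Σ_{i<j} kqᵢqⱼ/rᵢⱼ.
Pair separations: r₁₂ = 1.98 m.
U = (-9.21×10⁻⁸) = -9.21×10⁻⁸ J.

-9.21×10⁻⁸ J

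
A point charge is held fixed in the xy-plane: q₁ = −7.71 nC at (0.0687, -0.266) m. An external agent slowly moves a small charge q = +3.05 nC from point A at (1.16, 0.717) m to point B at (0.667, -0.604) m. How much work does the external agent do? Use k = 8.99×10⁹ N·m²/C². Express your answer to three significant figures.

For quasistatic motion the external work equals the change in potential energy: W_ext = qΔV = q(V_B − V_A).
At A: distance to the source charge is 1.47 m; V_A = kq₁/r = -47.2 V.
At B: distance to the source charge is 0.687 m; V_B = kq₁/r = -101 V.
ΔV = V_B − V_A = -53.7 V.
W_ext = qΔV = (3.05×10⁻⁹ C)(-53.7 V) = -1.64×10⁻⁷ J.

-1.64×10⁻⁷ J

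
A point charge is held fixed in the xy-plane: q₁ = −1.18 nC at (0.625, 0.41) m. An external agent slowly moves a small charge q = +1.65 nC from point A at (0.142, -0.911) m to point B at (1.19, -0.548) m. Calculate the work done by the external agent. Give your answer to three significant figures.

For quasistatic motion the external work equals the change in potential energy: W_ext = qΔV = q(V_B − V_A).
At A: distance to the source charge is 1.41 m; V_A = kq₁/r = -7.54 V.
At B: distance to the source charge is 1.11 m; V_B = kq₁/r = -9.54 V.
ΔV = V_B − V_A = -2.00 V.
W_ext = qΔV = (1.65×10⁻⁹ C)(-2.00 V) = -3.29×10⁻⁹ J.

-3.29×10⁻⁹ J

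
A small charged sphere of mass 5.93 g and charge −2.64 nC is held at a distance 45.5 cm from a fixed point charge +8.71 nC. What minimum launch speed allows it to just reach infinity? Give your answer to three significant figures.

0.0124 m/s

To just escape, total mechanical energy must reach zero at infinity: ½mv²_min + U = 0, so ½mv²_min = −U = |kQq|/r.
|U| = |kQq|/r = (8.99×10⁹ N·m²/C²)(8.71×10⁻⁹)(2.64×10⁻⁹)/(0.455) = 4.54×10⁻⁷ J.
v_min = √(2|U|/m) = √(2·4.54×10⁻⁷/5.93×10⁻³) = 0.0124 m/s.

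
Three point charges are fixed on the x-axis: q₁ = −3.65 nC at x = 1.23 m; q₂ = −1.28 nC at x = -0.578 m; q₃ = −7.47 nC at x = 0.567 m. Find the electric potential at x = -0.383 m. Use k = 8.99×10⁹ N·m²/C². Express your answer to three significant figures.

-150 V

Electric potential is a scalar, so the contributions from each charge add algebraically: V = Σ kqᵢ/rᵢ.
Distances from the field point to each charge: r₁ = 1.61 m, r₂ = 0.195 m, r₃ = 0.950 m.
V = k[(-3.65×10⁻⁹)/(1.61) + (-1.28×10⁻⁹)/(0.195) + (-7.47×10⁻⁹)/(0.950)] = -150 V.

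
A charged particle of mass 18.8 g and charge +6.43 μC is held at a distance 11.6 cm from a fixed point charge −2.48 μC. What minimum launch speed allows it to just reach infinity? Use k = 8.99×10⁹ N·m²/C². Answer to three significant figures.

To just escape, total mechanical energy must reach zero at infinity: ½mv²_min + U = 0, so ½mv²_min = −U = |kQq|/r.
|U| = |kQq|/r = (8.99×10⁹ N·m²/C²)(2.48×10⁻⁶)(6.43×10⁻⁶)/(0.116) = 1.24 J.
v_min = √(2|U|/m) = √(2·1.24/0.0188) = 11.5 m/s.

11.5 m/s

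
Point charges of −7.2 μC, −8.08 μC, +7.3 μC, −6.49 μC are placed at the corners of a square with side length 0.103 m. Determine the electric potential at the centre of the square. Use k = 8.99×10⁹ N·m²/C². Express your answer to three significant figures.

Electric potential is a scalar, so the contributions from each charge add algebraically: V = Σ kqᵢ/rᵢ.
The distance from each corner to the centre is a√2/2 = 0.0728 m.
V = k[(-7.20×10⁻⁶)/(0.0728) + (-8.08×10⁻⁶)/(0.0728) + (7.30×10⁻⁶)/(0.0728) + (-6.49×10⁻⁶)/(0.0728)] = -1.79×10⁶ V.

-1.79×10⁶ V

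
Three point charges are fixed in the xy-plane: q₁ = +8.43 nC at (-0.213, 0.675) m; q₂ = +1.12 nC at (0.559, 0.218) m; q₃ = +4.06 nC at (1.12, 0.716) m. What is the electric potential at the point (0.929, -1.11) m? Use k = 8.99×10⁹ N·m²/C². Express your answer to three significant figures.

Electric potential is a scalar, so the contributions from each charge add algebraically: V = Σ kqᵢ/rᵢ.
Distances from the field point to each charge: r₁ = 2.12 m, r₂ = 1.38 m, r₃ = 1.84 m.
V = k[(8.43×10⁻⁹)/(2.12) + (1.12×10⁻⁹)/(1.38) + (4.06×10⁻⁹)/(1.84)] = 62.9 V.

62.9 V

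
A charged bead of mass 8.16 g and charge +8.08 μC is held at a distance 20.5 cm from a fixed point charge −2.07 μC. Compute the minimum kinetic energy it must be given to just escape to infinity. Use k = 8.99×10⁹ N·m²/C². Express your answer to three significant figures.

0.733 J

To just escape, total mechanical energy must reach zero at infinity: ½mv²_min + U = 0, so ½mv²_min = −U = |kQq|/r.
|U| = |kQq|/r = (8.99×10⁹ N·m²/C²)(2.07×10⁻⁶)(8.08×10⁻⁶)/(0.205) = 0.733 J.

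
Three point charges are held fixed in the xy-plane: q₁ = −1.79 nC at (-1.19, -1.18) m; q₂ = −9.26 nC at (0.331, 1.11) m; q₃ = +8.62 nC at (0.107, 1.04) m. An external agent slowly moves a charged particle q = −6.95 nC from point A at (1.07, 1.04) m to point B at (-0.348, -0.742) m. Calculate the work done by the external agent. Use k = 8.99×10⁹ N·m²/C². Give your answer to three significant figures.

-1.37×10⁻⁷ J

For quasistatic motion the external work equals the change in potential energy: W_ext = qΔV = q(V_B − V_A).
At A: distances to the source charges are 3.17 m, 0.742 m, 0.963 m; V_A = Σ kqᵢ/rᵢ = -36.8 V.
At B: distances to the source charges are 0.949 m, 1.97 m, 1.84 m; V_B = Σ kqᵢ/rᵢ = -17.0 V.
ΔV = V_B − V_A = 19.7 V.
W_ext = qΔV = (-6.95×10⁻⁹ C)(19.7 V) = -1.37×10⁻⁷ J.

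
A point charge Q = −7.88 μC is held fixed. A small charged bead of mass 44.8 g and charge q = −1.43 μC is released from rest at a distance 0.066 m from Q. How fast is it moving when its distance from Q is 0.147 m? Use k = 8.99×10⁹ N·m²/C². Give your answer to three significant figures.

Only the electrostatic force acts, so mechanical energy is conserved: ½mv² = U₁ − U₂ = kQq(1/r₁ − 1/r₂).
U₁ − U₂ = (8.99×10⁹ N·m²/C²)(-7.88×10⁻⁶ C)(-1.43×10⁻⁶ C)(1/0.0660 − 1/0.147) = 0.846 J.
v = √(2·0.846/0.0448) = 6.14 m/s.

6.14 m/s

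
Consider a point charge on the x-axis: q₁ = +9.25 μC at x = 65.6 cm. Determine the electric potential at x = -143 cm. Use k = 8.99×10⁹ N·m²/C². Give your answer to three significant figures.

3.99×10⁴ V

Electric potential is a scalar, so the contributions from each charge add algebraically: V = Σ kqᵢ/rᵢ.
V = k[(9.25×10⁻⁶)/(2.09)] = 3.99×10⁴ V.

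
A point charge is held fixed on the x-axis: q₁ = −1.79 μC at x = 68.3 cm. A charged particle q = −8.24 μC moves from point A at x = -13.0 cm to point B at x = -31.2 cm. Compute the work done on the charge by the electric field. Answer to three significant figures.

The work done by the electric force is W_field = −ΔU = −q(V_B − V_A) = q(V_A − V_B).
At A: distance to the source charge is 0.813 m; V_A = kq₁/r = -1.98×10⁴ V.
At B: distance to the source charge is 0.995 m; V_B = kq₁/r = -1.62×10⁴ V.
ΔV = V_B − V_A = 3620 V.
W_field = −qΔV = −(-8.24×10⁻⁶ C)(3620 V) = 0.0298 J.

0.0298 J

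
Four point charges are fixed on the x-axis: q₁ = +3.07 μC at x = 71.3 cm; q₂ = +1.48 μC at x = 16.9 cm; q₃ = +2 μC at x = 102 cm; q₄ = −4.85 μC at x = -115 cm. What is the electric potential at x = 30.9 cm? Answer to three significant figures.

Electric potential is a scalar, so the contributions from each charge add algebraically: V = Σ kqᵢ/rᵢ.
Distances from the field point to each charge: r₁ = 0.404 m, r₂ = 0.140 m, r₃ = 0.711 m, r₄ = 1.46 m.
V = k[(3.07×10⁻⁶)/(0.404) + (1.48×10⁻⁶)/(0.140) + (2.00×10⁻⁶)/(0.711) + (-4.85×10⁻⁶)/(1.46)] = 1.59×10⁵ V.

1.59×10⁵ V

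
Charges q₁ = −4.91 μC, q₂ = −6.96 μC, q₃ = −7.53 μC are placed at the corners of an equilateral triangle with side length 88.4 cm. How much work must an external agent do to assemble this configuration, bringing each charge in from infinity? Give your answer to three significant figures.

1.26 J

The work to assemble the configuration equals its total potential energy, U = Σ kqᵢqⱼ/rᵢⱼ over all pairs.
All three pair separations equal the side length, 0.884 m.
U = (0.348) + (0.376) + (0.533) = 1.26 J.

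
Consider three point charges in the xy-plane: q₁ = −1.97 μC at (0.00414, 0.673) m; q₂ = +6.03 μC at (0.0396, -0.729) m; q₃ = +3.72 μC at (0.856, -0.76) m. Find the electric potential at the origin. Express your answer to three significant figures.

7.72×10⁴ V

Electric potential is a scalar, so the contributions from each charge add algebraically: V = Σ kqᵢ/rᵢ.
Distances from the field point to each charge: r₁ = 0.673 m, r₂ = 0.730 m, r₃ = 1.14 m.
V = k[(-1.97×10⁻⁶)/(0.673) + (6.03×10⁻⁶)/(0.730) + (3.72×10⁻⁶)/(1.14)] = 7.72×10⁴ V.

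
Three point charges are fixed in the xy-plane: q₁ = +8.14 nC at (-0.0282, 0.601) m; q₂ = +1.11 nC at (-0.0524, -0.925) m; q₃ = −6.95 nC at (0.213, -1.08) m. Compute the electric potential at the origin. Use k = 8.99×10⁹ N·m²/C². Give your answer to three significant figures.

The total potential is the scalar sum of each charge's contribution, V = Σ kqᵢ/rᵢ.
Distances from the field point to each charge: r₁ = 0.602 m, r₂ = 0.926 m, r₃ = 1.10 m.
V = k[(8.14×10⁻⁹)/(0.602) + (1.11×10⁻⁹)/(0.926) + (-6.95×10⁻⁹)/(1.10)] = 75.6 V.

75.6 V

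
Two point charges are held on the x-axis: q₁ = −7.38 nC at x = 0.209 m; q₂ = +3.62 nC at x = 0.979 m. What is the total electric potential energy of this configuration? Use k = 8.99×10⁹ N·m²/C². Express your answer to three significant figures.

-3.12×10⁻⁷ J

The assembly work is the sum of pairwise potential energies, U = Σ_{i<j} kqᵢqⱼ/rᵢⱼ.
Pair separations: r₁₂ = 0.770 m.
U = (-3.12×10⁻⁷) = -3.12×10⁻⁷ J.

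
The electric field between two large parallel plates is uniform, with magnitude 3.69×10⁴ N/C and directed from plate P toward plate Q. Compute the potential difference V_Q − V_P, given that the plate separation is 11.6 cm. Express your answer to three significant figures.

-4280 V

In a uniform field, potential decreases in the direction of E: ΔV = −E·d for a displacement d parallel to E.
Going from P to Q is a displacement of 11.6 cm along the field, so V_Q − V_P = −Ed = -4280 V.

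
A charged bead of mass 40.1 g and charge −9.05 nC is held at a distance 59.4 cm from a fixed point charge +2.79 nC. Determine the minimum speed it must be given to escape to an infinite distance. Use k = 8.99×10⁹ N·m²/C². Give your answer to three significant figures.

To just escape, total mechanical energy must reach zero at infinity: ½mv²_min + U = 0, so ½mv²_min = −U = |kQq|/r.
|U| = |kQq|/r = (8.99×10⁹ N·m²/C²)(2.79×10⁻⁹)(9.05×10⁻⁹)/(0.594) = 3.82×10⁻⁷ J.
v_min = √(2|U|/m) = √(2·3.82×10⁻⁷/0.0401) = 4.37×10⁻³ m/s.

4.37×10⁻³ m/s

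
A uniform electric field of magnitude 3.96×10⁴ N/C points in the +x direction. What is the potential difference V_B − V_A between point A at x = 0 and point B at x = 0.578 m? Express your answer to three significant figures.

-2.29×10⁴ V

In a uniform field, potential decreases in the direction of E: V_B − V_A = −E·Δx.
V_B − V_A = −(3.96×10⁴ V/m)(0.578 m) = -2.29×10⁴ V.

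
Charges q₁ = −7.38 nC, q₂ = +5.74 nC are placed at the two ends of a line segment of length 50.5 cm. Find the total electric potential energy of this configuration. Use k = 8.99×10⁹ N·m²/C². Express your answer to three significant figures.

The assembly work is the sum of pairwise potential energies, U = Σ_{i<j} kqᵢqⱼ/rᵢⱼ.
The separation is r = 0.505 m.
U = (-7.54×10⁻⁷) = -7.54×10⁻⁷ J.

-7.54×10⁻⁷ J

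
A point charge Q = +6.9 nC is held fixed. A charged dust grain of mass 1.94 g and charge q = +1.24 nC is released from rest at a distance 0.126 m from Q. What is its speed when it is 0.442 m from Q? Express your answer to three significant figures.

0.0212 m/s

Only the electrostatic force acts, so mechanical energy is conserved: ½mv² = U₁ − U₂ = kQq(1/r₁ − 1/r₂).
U₁ − U₂ = (8.99×10⁹ N·m²/C²)(6.90×10⁻⁹ C)(1.24×10⁻⁹ C)(1/0.126 − 1/0.442) = 4.36×10⁻⁷ J.
v = √(2·4.36×10⁻⁷/1.94×10⁻³) = 0.0212 m/s.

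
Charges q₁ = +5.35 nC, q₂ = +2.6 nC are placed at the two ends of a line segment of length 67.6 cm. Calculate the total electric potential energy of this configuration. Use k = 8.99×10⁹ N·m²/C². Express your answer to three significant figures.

The assembly work is the sum of pairwise potential energies, U = Σ_{i<j} kqᵢqⱼ/rᵢⱼ.
The separation is r = 0.676 m.
U = (1.85×10⁻⁷) = 1.85×10⁻⁷ J.

1.85×10⁻⁷ J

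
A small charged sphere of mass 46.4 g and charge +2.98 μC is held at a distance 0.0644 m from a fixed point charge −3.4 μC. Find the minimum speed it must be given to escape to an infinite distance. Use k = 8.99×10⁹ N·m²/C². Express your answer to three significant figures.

To just escape, total mechanical energy must reach zero at infinity: ½mv²_min + U = 0, so ½mv²_min = −U = |kQq|/r.
|U| = |kQq|/r = (8.99×10⁹ N·m²/C²)(3.40×10⁻⁶)(2.98×10⁻⁶)/(0.0644) = 1.41 J.
v_min = √(2|U|/m) = √(2·1.41/0.0464) = 7.81 m/s.

7.81 m/s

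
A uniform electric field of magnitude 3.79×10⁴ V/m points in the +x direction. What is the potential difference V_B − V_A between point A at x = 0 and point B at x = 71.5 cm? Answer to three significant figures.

In a uniform field, potential decreases in the direction of E: V_B − V_A = −E·Δx.
V_B − V_A = −(3.79×10⁴ V/m)(0.715 m) = -2.71×10⁴ V.

-2.71×10⁴ V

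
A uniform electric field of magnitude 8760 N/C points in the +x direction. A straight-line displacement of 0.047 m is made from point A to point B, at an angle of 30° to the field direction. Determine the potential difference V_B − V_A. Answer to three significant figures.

Only the component of displacement along E changes the potential: ΔV = −E·d·cosθ.
ΔV = −(8760 V/m)(0.0470 m)cos30° = -357 V.

-357 V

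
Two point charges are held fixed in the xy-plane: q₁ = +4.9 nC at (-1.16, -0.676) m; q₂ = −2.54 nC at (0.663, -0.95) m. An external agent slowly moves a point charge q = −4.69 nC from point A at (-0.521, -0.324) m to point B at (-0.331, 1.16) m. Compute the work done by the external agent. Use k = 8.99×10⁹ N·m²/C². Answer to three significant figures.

For quasistatic motion the external work equals the change in potential energy: W_ext = qΔV = q(V_B − V_A).
At A: distances to the source charges are 0.730 m, 1.34 m; V_A = Σ kqᵢ/rᵢ = 43.3 V.
At B: distances to the source charges are 2.01 m, 2.33 m; V_B = Σ kqᵢ/rᵢ = 12.1 V.
ΔV = V_B − V_A = -31.3 V.
W_ext = qΔV = (-4.69×10⁻⁹ C)(-31.3 V) = 1.47×10⁻⁷ J.

1.47×10⁻⁷ J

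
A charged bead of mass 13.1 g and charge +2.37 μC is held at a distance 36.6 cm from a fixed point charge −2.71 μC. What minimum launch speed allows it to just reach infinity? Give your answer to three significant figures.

To just escape, total mechanical energy must reach zero at infinity: ½mv²_min + U = 0, so ½mv²_min = −U = |kQq|/r.
|U| = |kQq|/r = (8.99×10⁹ N·m²/C²)(2.71×10⁻⁶)(2.37×10⁻⁶)/(0.366) = 0.158 J.
v_min = √(2|U|/m) = √(2·0.158/0.0131) = 4.91 m/s.

4.91 m/s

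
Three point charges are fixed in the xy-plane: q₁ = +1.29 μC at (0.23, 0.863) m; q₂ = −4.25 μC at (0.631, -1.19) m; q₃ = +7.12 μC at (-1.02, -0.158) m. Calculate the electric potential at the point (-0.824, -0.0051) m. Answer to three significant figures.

2.46×10⁵ V

The total potential is the scalar sum of each charge's contribution, V = Σ kqᵢ/rᵢ.
Distances from the field point to each charge: r₁ = 1.37 m, r₂ = 1.88 m, r₃ = 0.249 m.
V = k[(1.29×10⁻⁶)/(1.37) + (-4.25×10⁻⁶)/(1.88) + (7.12×10⁻⁶)/(0.249)] = 2.46×10⁵ V.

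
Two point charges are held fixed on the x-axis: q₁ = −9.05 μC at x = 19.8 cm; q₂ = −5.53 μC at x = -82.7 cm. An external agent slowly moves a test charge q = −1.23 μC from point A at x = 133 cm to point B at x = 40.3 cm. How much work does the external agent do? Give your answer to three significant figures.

For quasistatic motion the external work equals the change in potential energy: W_ext = qΔV = q(V_B − V_A).
At A: distances to the source charges are 1.13 m, 2.16 m; V_A = Σ kqᵢ/rᵢ = -9.49×10⁴ V.
At B: distances to the source charges are 0.205 m, 1.23 m; V_B = Σ kqᵢ/rᵢ = -4.37×10⁵ V.
ΔV = V_B − V_A = -3.42×10⁵ V.
W_ext = qΔV = (-1.23×10⁻⁶ C)(-3.42×10⁵ V) = 0.421 J.

0.421 J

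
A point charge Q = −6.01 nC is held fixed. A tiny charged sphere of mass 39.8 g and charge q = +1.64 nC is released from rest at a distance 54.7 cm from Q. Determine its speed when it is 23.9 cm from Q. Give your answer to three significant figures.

Only the electrostatic force acts, so mechanical energy is conserved: ½mv² = U₁ − U₂ = kQq(1/r₁ − 1/r₂).
U₁ − U₂ = (8.99×10⁹ N·m²/C²)(-6.01×10⁻⁹ C)(1.64×10⁻⁹ C)(1/0.547 − 1/0.239) = 2.09×10⁻⁷ J.
v = √(2·2.09×10⁻⁷/0.0398) = 3.24×10⁻³ m/s.

3.24×10⁻³ m/s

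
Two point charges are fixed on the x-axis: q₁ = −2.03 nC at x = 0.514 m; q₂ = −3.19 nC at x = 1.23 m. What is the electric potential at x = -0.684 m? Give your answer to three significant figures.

-30.2 V

The total potential is the scalar sum of each charge's contribution, V = Σ kqᵢ/rᵢ.
Distances from the field point to each charge: r₁ = 1.20 m, r₂ = 1.91 m.
V = k[(-2.03×10⁻⁹)/(1.20) + (-3.19×10⁻⁹)/(1.91)] = -30.2 V.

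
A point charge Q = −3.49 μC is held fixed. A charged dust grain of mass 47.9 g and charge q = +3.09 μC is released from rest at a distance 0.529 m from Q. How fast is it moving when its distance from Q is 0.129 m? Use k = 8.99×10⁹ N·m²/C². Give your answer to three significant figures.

Only the electrostatic force acts, so mechanical energy is conserved: ½mv² = U₁ − U₂ = kQq(1/r₁ − 1/r₂).
U₁ − U₂ = (8.99×10⁹ N·m²/C²)(-3.49×10⁻⁶ C)(3.09×10⁻⁶ C)(1/0.529 − 1/0.129) = 0.568 J.
v = √(2·0.568/0.0479) = 4.87 m/s.

4.87 m/s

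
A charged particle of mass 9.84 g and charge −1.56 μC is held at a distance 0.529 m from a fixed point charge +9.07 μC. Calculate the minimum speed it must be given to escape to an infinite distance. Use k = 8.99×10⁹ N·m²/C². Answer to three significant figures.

To just escape, total mechanical energy must reach zero at infinity: ½mv²_min + U = 0, so ½mv²_min = −U = |kQq|/r.
|U| = |kQq|/r = (8.99×10⁹ N·m²/C²)(9.07×10⁻⁶)(1.56×10⁻⁶)/(0.529) = 0.240 J.
v_min = √(2|U|/m) = √(2·0.240/9.84×10⁻³) = 6.99 m/s.

6.99 m/s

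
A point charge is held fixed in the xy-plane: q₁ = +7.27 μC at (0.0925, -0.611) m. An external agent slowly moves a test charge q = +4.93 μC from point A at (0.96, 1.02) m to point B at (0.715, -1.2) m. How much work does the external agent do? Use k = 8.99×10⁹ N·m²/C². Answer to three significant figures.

0.202 J

For quasistatic motion the external work equals the change in potential energy: W_ext = qΔV = q(V_B − V_A).
At A: distance to the source charge is 1.85 m; V_A = kq₁/r = 3.54×10⁴ V.
At B: distance to the source charge is 0.857 m; V_B = kq₁/r = 7.63×10⁴ V.
ΔV = V_B − V_A = 4.09×10⁴ V.
W_ext = qΔV = (4.93×10⁻⁶ C)(4.09×10⁴ V) = 0.202 J.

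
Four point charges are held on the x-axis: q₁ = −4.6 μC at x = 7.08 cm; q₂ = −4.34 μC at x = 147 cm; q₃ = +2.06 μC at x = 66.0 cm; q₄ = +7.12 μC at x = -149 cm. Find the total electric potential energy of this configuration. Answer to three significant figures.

-0.337 J

The assembly work is the sum of pairwise potential energies, U = Σ_{i<j} kqᵢqⱼ/rᵢⱼ.
Pair separations: r₁₂ = 1.40 m, r₁₃ = 0.589 m, r₁₄ = 1.56 m, r₂₃ = 0.810 m, r₂₄ = 2.96 m, r₃₄ = 2.15 m.
Summing all 6 pair terms gives U = -0.337 J.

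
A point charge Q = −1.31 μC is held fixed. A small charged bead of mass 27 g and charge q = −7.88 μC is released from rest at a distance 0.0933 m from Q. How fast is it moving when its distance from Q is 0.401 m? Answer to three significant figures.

7.52 m/s

Only the electrostatic force acts, so mechanical energy is conserved: ½mv² = U₁ − U₂ = kQq(1/r₁ − 1/r₂).
U₁ − U₂ = (8.99×10⁹ N·m²/C²)(-1.31×10⁻⁶ C)(-7.88×10⁻⁶ C)(1/0.0933 − 1/0.401) = 0.763 J.
v = √(2·0.763/0.0270) = 7.52 m/s.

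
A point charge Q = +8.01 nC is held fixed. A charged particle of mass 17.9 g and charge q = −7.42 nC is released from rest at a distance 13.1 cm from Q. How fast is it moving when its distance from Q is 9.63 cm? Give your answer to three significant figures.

0.0128 m/s

Only the electrostatic force acts, so mechanical energy is conserved: ½mv² = U₁ − U₂ = kQq(1/r₁ − 1/r₂).
U₁ − U₂ = (8.99×10⁹ N·m²/C²)(8.01×10⁻⁹ C)(-7.42×10⁻⁹ C)(1/0.131 − 1/0.0963) = 1.47×10⁻⁶ J.
v = √(2·1.47×10⁻⁶/0.0179) = 0.0128 m/s.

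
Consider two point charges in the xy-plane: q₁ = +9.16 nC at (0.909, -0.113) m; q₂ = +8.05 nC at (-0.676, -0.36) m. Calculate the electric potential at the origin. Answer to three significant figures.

184 V

Electric potential is a scalar, so the contributions from each charge add algebraically: V = Σ kqᵢ/rᵢ.
Distances from the field point to each charge: r₁ = 0.916 m, r₂ = 0.766 m.
V = k[(9.16×10⁻⁹)/(0.916) + (8.05×10⁻⁹)/(0.766)] = 184 V.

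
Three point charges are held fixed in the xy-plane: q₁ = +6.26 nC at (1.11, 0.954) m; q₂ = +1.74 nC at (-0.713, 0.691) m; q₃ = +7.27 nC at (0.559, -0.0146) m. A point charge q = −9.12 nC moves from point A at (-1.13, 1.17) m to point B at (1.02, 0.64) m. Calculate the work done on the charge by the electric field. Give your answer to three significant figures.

The work done by the electric force is W_field = −ΔU = −q(V_B − V_A) = q(V_A − V_B).
At A: distances to the source charges are 2.25 m, 0.635 m, 2.06 m; V_A = Σ kqᵢ/rᵢ = 81.3 V.
At B: distances to the source charges are 0.327 m, 1.73 m, 0.801 m; V_B = Σ kqᵢ/rᵢ = 263 V.
ΔV = V_B − V_A = 182 V.
W_field = −qΔV = −(-9.12×10⁻⁹ C)(182 V) = 1.66×10⁻⁶ J.

1.66×10⁻⁶ J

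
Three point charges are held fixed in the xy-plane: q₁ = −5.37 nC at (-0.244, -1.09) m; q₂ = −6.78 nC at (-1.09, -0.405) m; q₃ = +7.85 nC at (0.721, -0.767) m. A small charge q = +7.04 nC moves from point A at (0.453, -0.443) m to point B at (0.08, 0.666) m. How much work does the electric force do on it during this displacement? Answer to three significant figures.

The work done by the electric force is W_field = −ΔU = −q(V_B − V_A) = q(V_A − V_B).
At A: distances to the source charges are 0.951 m, 1.54 m, 0.420 m; V_A = Σ kqᵢ/rᵢ = 77.6 V.
At B: distances to the source charges are 1.79 m, 1.59 m, 1.57 m; V_B = Σ kqᵢ/rᵢ = -20.5 V.
ΔV = V_B − V_A = -98.1 V.
W_field = −qΔV = −(7.04×10⁻⁹ C)(-98.1 V) = 6.91×10⁻⁷ J.

6.91×10⁻⁷ J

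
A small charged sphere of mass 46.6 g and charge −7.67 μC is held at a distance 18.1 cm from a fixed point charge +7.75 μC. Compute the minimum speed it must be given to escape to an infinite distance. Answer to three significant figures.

To just escape, total mechanical energy must reach zero at infinity: ½mv²_min + U = 0, so ½mv²_min = −U = |kQq|/r.
|U| = |kQq|/r = (8.99×10⁹ N·m²/C²)(7.75×10⁻⁶)(7.67×10⁻⁶)/(0.181) = 2.95 J.
v_min = √(2|U|/m) = √(2·2.95/0.0466) = 11.3 m/s.

11.3 m/s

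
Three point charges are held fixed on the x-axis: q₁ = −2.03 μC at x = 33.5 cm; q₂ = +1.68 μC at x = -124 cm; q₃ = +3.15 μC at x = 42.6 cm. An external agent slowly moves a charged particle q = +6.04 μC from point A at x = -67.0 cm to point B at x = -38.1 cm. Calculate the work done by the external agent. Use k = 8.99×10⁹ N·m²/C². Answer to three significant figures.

-0.0422 J

For quasistatic motion the external work equals the change in potential energy: W_ext = qΔV = q(V_B − V_A).
At A: distances to the source charges are 1.01 m, 0.570 m, 1.10 m; V_A = Σ kqᵢ/rᵢ = 3.42×10⁴ V.
At B: distances to the source charges are 0.716 m, 0.859 m, 0.807 m; V_B = Σ kqᵢ/rᵢ = 2.72×10⁴ V.
ΔV = V_B − V_A = -6990 V.
W_ext = qΔV = (6.04×10⁻⁶ C)(-6990 V) = -0.0422 J.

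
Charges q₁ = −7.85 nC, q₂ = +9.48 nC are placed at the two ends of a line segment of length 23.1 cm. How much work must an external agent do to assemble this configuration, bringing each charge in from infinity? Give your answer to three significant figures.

-2.90×10⁻⁶ J

The assembly work is the sum of pairwise potential energies, U = Σ_{i<j} kqᵢqⱼ/rᵢⱼ.
The separation is r = 0.231 m.
U = (-2.90×10⁻⁶) = -2.90×10⁻⁶ J.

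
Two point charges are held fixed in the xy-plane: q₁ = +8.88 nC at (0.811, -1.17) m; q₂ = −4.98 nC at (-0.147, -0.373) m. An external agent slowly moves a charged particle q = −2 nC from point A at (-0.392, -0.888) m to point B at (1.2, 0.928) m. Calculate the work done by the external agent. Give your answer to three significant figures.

-5.48×10⁻⁸ J

For quasistatic motion the external work equals the change in potential energy: W_ext = qΔV = q(V_B − V_A).
At A: distances to the source charges are 1.24 m, 0.570 m; V_A = Σ kqᵢ/rᵢ = -13.9 V.
At B: distances to the source charges are 2.13 m, 1.87 m; V_B = Σ kqᵢ/rᵢ = 13.5 V.
ΔV = V_B − V_A = 27.4 V.
W_ext = qΔV = (-2.00×10⁻⁹ C)(27.4 V) = -5.48×10⁻⁸ J.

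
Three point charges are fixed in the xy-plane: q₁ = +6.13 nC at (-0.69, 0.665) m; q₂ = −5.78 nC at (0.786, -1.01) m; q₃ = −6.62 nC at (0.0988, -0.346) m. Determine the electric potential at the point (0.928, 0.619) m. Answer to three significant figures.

-44.5 V

Electric potential is a scalar, so the contributions from each charge add algebraically: V = Σ kqᵢ/rᵢ.
Distances from the field point to each charge: r₁ = 1.62 m, r₂ = 1.64 m, r₃ = 1.27 m.
V = k[(6.13×10⁻⁹)/(1.62) + (-5.78×10⁻⁹)/(1.64) + (-6.62×10⁻⁹)/(1.27)] = -44.5 V.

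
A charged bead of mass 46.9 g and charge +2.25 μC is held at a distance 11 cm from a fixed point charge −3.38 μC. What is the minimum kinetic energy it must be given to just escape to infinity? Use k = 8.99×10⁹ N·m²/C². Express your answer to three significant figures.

0.622 J

To just escape, total mechanical energy must reach zero at infinity: ½mv²_min + U = 0, so ½mv²_min = −U = |kQq|/r.
|U| = |kQq|/r = (8.99×10⁹ N·m²/C²)(3.38×10⁻⁶)(2.25×10⁻⁶)/(0.110) = 0.622 J.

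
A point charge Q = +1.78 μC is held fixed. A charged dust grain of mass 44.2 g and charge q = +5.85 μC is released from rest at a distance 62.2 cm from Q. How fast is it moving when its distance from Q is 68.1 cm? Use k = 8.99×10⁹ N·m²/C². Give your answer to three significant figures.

Only the electrostatic force acts, so mechanical energy is conserved: ½mv² = U₁ − U₂ = kQq(1/r₁ − 1/r₂).
U₁ − U₂ = (8.99×10⁹ N·m²/C²)(1.78×10⁻⁶ C)(5.85×10⁻⁶ C)(1/0.622 − 1/0.681) = 0.0130 J.
v = √(2·0.0130/0.0442) = 0.768 m/s.

0.768 m/s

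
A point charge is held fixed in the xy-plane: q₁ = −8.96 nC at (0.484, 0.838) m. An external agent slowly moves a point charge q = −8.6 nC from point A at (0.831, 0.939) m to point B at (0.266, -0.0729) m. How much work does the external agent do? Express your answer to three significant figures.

For quasistatic motion the external work equals the change in potential energy: W_ext = qΔV = q(V_B − V_A).
At A: distance to the source charge is 0.361 m; V_A = kq₁/r = -223 V.
At B: distance to the source charge is 0.937 m; V_B = kq₁/r = -86.0 V.
ΔV = V_B − V_A = 137 V.
W_ext = qΔV = (-8.60×10⁻⁹ C)(137 V) = -1.18×10⁻⁶ J.

-1.18×10⁻⁶ J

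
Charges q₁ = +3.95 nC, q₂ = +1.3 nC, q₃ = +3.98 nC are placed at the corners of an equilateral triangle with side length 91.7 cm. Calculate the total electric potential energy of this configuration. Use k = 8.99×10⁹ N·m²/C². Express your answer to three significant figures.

The work to assemble the configuration equals its total potential energy, U = Σ kqᵢqⱼ/rᵢⱼ over all pairs.
All three pair separations equal the side length, 0.917 m.
U = (5.03×10⁻⁸) + (1.54×10⁻⁷) + (5.07×10⁻⁸) = 2.55×10⁻⁷ J.

2.55×10⁻⁷ J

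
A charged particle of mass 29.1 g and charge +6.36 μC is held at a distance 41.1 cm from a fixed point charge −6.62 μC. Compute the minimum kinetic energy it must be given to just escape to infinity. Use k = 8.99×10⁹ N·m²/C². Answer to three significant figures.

0.921 J

To just escape, total mechanical energy must reach zero at infinity: ½mv²_min + U = 0, so ½mv²_min = −U = |kQq|/r.
|U| = |kQq|/r = (8.99×10⁹ N·m²/C²)(6.62×10⁻⁶)(6.36×10⁻⁶)/(0.411) = 0.921 J.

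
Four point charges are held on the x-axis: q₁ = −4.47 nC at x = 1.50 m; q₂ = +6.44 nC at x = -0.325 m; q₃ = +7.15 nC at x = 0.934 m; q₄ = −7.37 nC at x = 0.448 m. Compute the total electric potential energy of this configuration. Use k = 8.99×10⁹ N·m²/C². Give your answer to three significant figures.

-1.57×10⁻⁶ J

The work to assemble the configuration equals its total potential energy, U = Σ kqᵢqⱼ/rᵢⱼ over all pairs.
Pair separations: r₁₂ = 1.82 m, r₁₃ = 0.566 m, r₁₄ = 1.05 m, r₂₃ = 1.26 m, r₂₄ = 0.773 m, r₃₄ = 0.486 m.
Summing all 6 pair terms gives U = -1.57×10⁻⁶ J.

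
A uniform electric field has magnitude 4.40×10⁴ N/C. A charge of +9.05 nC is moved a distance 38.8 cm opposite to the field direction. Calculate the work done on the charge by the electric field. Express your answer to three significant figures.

The potential change for a displacement 38.8 cm opposite to the field direction is ΔV = +Ed = 1.71×10⁴ V.
W_field = −qΔV = -1.55×10⁻⁴ J.

-1.55×10⁻⁴ J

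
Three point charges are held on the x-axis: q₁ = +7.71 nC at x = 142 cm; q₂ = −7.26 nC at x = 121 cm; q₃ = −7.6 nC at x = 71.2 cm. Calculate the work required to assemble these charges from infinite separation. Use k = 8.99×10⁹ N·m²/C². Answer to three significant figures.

The assembly work is the sum of pairwise potential energies, U = Σ_{i<j} kqᵢqⱼ/rᵢⱼ.
Pair separations: r₁₂ = 0.210 m, r₁₃ = 0.708 m, r₂₃ = 0.498 m.
U = (-2.40×10⁻⁶) + (-7.44×10⁻⁷) + (9.96×10⁻⁷) = -2.14×10⁻⁶ J.

-2.14×10⁻⁶ J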